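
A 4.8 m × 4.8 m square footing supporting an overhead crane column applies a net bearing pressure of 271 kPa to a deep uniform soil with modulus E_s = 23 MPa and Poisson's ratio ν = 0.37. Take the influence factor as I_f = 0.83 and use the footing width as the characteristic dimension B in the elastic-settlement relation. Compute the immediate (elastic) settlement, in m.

Immediate (elastic) settlement: S_e = q·B·(1−ν²)/E_s · I_f.
E_s = 23 MPa = 23000 kPa.
S_e = 271 × 4.8 × (1 − 0.37²) / 23000 × 0.83
    = 271 × 4.8 × 0.8631 / 23000 × 0.83
    = 0.04052 m

S_e ≈ 0.0405 m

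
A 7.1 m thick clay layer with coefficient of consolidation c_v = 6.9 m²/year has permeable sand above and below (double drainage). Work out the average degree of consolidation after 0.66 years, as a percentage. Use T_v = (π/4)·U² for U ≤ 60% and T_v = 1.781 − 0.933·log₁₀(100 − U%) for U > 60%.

U ≈ 66.8 %

Drainage path length: H_d = H/2 = 3.55 m (double drainage).
T_v = c_v·t/H_d² = 6.9×0.66/3.55² = 0.36136.
T_v = 0.36136 corresponds to the U > 60% branch:
U = 1 − 10^((1.781 − T_v)/0.933)/100 = 0.6677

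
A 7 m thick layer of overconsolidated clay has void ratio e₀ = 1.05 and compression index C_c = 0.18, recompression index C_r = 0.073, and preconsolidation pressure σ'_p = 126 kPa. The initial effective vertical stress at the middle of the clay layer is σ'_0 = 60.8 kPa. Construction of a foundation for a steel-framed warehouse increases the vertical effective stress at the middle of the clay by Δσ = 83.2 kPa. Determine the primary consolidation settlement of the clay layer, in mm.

Final effective stress: σ'_f = 60.8 + 83.2 = 144 kPa.
σ'_f = 144 > σ'_p = 126 kPa, so the stress path crosses the preconsolidation pressure — recompression up to σ'_p, then virgin compression beyond:
S_c = H/(1+e₀)·[C_r·log₁₀(σ'_p/σ'_0) + C_c·log₁₀(σ'_f/σ'_p)]
    = 7/2.05 × [0.073×log₁₀(126/60.8) + 0.18×log₁₀(144/126)]
    = 3.4146 × [0.023102 + 0.010439] = 0.1145 m

S_c ≈ 115 mm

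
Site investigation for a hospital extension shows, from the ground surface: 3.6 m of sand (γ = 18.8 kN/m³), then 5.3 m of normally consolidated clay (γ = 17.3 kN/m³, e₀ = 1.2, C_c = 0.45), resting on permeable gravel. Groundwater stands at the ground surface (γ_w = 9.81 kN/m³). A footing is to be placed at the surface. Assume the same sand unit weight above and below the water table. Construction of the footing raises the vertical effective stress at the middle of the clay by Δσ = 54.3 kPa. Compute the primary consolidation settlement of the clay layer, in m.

Mid-depth of clay below the ground surface: z = 3.6 + 5.3/2 = 6.25 m.
Total vertical stress at mid-clay: σ_v = 18.8×3.6 + 17.3×2.65 = 113.53 kPa.
Pore pressure: u = 9.81×(6.25 − 0) = 61.312 kPa.
Initial effective stress: σ'_0 = σ_v − u = 113.53 − 61.312 = 52.218 kPa.
Final effective stress: σ'_f = σ'_0 + Δσ = 52.218 + 54.3 = 106.52 kPa.
Normally consolidated clay, so the full stress increment lies on the virgin compression line:
S_c = C_c·H/(1+e₀)·log₁₀(σ'_f/σ'_0) = 0.45×5.3/(1+1.2)×log₁₀(106.52/52.218)
    = 1.0841 × 0.30961 = 0.3356 m

S_c ≈ 0.336 m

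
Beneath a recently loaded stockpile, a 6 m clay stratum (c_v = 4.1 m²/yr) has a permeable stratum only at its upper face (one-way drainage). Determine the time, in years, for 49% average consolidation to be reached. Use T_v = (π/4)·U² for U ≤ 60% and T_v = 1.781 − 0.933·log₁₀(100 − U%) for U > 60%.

Drainage path length: H_d = H = 6 m (single drainage).
U ≤ 60%: T_v = (π/4)·U² = (π/4)×0.49² = 0.18857.
t = T_v·H_d²/c_v = 0.18857×6²/4.1 = 1.656 years.

t ≈ 1.66 years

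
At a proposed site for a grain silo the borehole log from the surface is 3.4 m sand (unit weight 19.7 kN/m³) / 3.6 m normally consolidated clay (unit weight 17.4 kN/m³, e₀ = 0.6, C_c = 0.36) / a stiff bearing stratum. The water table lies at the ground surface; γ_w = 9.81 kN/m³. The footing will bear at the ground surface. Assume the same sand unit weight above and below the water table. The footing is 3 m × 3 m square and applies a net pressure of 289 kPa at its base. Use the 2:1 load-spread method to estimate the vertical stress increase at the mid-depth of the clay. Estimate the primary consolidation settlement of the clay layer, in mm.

S_c ≈ 210 mm

Mid-depth of clay below the ground surface: z = 3.4 + 3.6/2 = 5.2 m.
Total vertical stress at mid-clay: σ_v = 19.7×3.4 + 17.4×1.8 = 98.3 kPa.
Pore pressure: u = 9.81×(5.2 − 0) = 51.012 kPa.
Initial effective stress: σ'_0 = σ_v − u = 98.3 − 51.012 = 47.288 kPa.
Stress increase at mid-clay by the 2:1 spreading method:
Δσ = qBL/((B+z)(L+z)) = 289×3×3/((3+5.2)(3+5.2)) = 38.682 kPa
Final effective stress: σ'_f = σ'_0 + Δσ = 47.288 + 38.682 = 85.97 kPa.
Normally consolidated clay, so the full stress increment lies on the virgin compression line:
S_c = C_c·H/(1+e₀)·log₁₀(σ'_f/σ'_0) = 0.36×3.6/(1+0.6)×log₁₀(85.97/47.288)
    = 0.81 × 0.2596 = 0.2103 m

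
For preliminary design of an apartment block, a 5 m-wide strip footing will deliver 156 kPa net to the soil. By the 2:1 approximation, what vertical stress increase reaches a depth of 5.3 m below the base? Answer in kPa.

By the 2:1 method the load spreads at 1 horizontal : 2 vertical, so at depth z the loaded area has grown by z in each plan dimension:
Δσ = qB/(B+z) = 156×5/(5+5.3) = 75.728 kPa

Δσ_z ≈ 75.7 kPa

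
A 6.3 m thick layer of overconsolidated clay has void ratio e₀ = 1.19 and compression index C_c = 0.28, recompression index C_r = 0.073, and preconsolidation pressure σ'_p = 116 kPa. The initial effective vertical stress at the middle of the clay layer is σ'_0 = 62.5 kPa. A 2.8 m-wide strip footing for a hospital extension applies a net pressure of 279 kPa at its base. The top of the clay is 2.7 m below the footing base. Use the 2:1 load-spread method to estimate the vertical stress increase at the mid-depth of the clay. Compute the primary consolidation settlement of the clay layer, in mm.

Mid-depth of clay below the footing base: z = 2.7 + 6.3/2 = 5.85 m.
Stress increase at mid-clay by the 2:1 spreading method:
Δσ = qB/(B+z) = 279×2.8/(2.8+5.85) = 90.312 kPa
Final effective stress: σ'_f = 62.5 + 90.312 = 152.81 kPa.
σ'_f = 152.81 > σ'_p = 116 kPa, so the stress path crosses the preconsolidation pressure — recompression up to σ'_p, then virgin compression beyond:
S_c = H/(1+e₀)·[C_r·log₁₀(σ'_p/σ'_0) + C_c·log₁₀(σ'_f/σ'_p)]
    = 6.3/2.19 × [0.073×log₁₀(116/62.5) + 0.28×log₁₀(152.81/116)]
    = 2.8767 × [0.019606 + 0.033514] = 0.1528 m

S_c ≈ 153 mm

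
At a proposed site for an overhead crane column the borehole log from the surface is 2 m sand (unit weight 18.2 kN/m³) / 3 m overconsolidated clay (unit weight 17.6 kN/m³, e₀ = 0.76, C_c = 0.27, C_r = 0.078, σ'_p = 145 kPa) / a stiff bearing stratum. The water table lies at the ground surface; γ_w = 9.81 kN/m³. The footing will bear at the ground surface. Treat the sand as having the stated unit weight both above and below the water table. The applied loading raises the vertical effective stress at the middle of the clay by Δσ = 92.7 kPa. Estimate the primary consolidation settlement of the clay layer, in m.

S_c ≈ 0.0836 m

Mid-depth of clay below the ground surface: z = 2 + 3/2 = 3.5 m.
Total vertical stress at mid-clay: σ_v = 18.2×2 + 17.6×1.5 = 62.8 kPa.
Pore pressure: u = 9.81×(3.5 − 0) = 34.335 kPa.
Initial effective stress: σ'_0 = σ_v − u = 62.8 − 34.335 = 28.465 kPa.
Final effective stress: σ'_f = 28.465 + 92.7 = 121.17 kPa.
σ'_f = 121.17 ≤ σ'_p = 145 kPa, so the clay remains overconsolidated and only the recompression index applies:
S_c = C_r·H/(1+e₀)·log₁₀(σ'_f/σ'_0) = 0.078×3/1.76×log₁₀(121.17/28.465)
    = 0.13295 × 0.62908 = 0.08364 m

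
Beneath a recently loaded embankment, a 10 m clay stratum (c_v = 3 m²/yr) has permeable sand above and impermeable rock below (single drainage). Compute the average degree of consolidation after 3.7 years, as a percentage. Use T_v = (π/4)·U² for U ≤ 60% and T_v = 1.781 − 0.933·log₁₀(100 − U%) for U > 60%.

Drainage path length: H_d = H = 10 m (single drainage).
T_v = c_v·t/H_d² = 3×3.7/10² = 0.111.
T_v = 0.111 corresponds to the U ≤ 60% branch:
U = √(4T_v/π) = 0.3759

U ≈ 37.6 %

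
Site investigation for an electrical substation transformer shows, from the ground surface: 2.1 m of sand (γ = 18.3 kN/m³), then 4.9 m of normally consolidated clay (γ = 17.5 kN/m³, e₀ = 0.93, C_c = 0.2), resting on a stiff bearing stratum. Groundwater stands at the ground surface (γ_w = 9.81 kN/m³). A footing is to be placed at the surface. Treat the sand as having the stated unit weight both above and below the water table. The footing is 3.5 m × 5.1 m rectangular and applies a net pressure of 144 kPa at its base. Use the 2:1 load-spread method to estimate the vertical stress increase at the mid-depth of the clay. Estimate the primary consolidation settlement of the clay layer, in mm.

S_c ≈ 142 mm

Mid-depth of clay below the ground surface: z = 2.1 + 4.9/2 = 4.55 m.
Total vertical stress at mid-clay: σ_v = 18.3×2.1 + 17.5×2.45 = 81.305 kPa.
Pore pressure: u = 9.81×(4.55 − 0) = 44.636 kPa.
Initial effective stress: σ'_0 = σ_v − u = 81.305 − 44.636 = 36.669 kPa.
Stress increase at mid-clay by the 2:1 spreading method:
Δσ = qBL/((B+z)(L+z)) = 144×3.5×5.1/((3.5+4.55)(5.1+4.55)) = 33.089 kPa
Final effective stress: σ'_f = σ'_0 + Δσ = 36.669 + 33.089 = 69.758 kPa.
Normally consolidated clay, so the full stress increment lies on the virgin compression line:
S_c = C_c·H/(1+e₀)·log₁₀(σ'_f/σ'_0) = 0.2×4.9/(1+0.93)×log₁₀(69.758/36.669)
    = 0.50777 × 0.27929 = 0.1418 m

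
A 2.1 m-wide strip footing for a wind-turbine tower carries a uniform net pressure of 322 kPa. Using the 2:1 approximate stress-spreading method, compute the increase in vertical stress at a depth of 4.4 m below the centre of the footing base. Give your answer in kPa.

Δσ_z ≈ 104 kPa

By the 2:1 method the load spreads at 1 horizontal : 2 vertical, so at depth z the loaded area has grown by z in each plan dimension:
Δσ = qB/(B+z) = 322×2.1/(2.1+4.4) = 104.03 kPa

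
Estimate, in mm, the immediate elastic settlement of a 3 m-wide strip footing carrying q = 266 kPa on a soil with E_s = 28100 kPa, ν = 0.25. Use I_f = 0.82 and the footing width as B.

S_e ≈ 21.8 mm

Immediate (elastic) settlement: S_e = q·B·(1−ν²)/E_s · I_f.
S_e = 266 × 3 × (1 − 0.25²) / 28100 × 0.82
    = 266 × 3 × 0.9375 / 28100 × 0.82
    = 0.02183 m = 21.83 mm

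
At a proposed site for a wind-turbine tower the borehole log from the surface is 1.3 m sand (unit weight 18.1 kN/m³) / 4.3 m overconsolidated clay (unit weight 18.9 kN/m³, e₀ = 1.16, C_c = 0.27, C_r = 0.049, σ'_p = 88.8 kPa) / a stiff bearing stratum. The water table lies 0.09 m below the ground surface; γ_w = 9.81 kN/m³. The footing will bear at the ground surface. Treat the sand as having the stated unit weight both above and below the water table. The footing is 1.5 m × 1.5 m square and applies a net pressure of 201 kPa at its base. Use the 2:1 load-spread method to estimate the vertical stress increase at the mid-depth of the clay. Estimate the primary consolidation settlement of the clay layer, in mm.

Mid-depth of clay below the ground surface: z = 1.3 + 4.3/2 = 3.45 m.
Total vertical stress at mid-clay: σ_v = 18.1×1.3 + 18.9×2.15 = 64.165 kPa.
Pore pressure: u = 9.81×(3.45 − 0.09) = 32.962 kPa.
Initial effective stress: σ'_0 = σ_v − u = 64.165 − 32.962 = 31.203 kPa.
Stress increase at mid-clay by the 2:1 spreading method:
Δσ = qBL/((B+z)(L+z)) = 201×1.5×1.5/((1.5+3.45)(1.5+3.45)) = 18.457 kPa
Final effective stress: σ'_f = 31.203 + 18.457 = 49.66 kPa.
σ'_f = 49.66 ≤ σ'_p = 88.8 kPa, so the clay remains overconsolidated and only the recompression index applies:
S_c = C_r·H/(1+e₀)·log₁₀(σ'_f/σ'_0) = 0.049×4.3/2.16×log₁₀(49.66/31.203)
    = 0.097544 × 0.20181 = 0.01969 m

S_c ≈ 19.7 mm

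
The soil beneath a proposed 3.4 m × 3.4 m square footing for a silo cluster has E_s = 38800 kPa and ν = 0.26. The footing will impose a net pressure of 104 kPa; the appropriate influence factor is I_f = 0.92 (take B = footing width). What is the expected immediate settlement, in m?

Immediate (elastic) settlement: S_e = q·B·(1−ν²)/E_s · I_f.
S_e = 104 × 3.4 × (1 − 0.26²) / 38800 × 0.92
    = 104 × 3.4 × 0.9324 / 38800 × 0.92
    = 0.007818 m

S_e ≈ 0.00782 m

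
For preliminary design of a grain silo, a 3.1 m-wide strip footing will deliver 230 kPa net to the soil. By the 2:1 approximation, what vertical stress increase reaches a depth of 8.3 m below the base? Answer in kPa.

By the 2:1 method the load spreads at 1 horizontal : 2 vertical, so at depth z the loaded area has grown by z in each plan dimension:
Δσ = qB/(B+z) = 230×3.1/(3.1+8.3) = 62.544 kPa

Δσ_z ≈ 62.5 kPa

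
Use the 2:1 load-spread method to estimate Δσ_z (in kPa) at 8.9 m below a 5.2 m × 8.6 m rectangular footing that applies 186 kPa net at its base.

Δσ_z ≈ 33.7 kPa

By the 2:1 method the load spreads at 1 horizontal : 2 vertical, so at depth z the loaded area has grown by z in each plan dimension:
Δσ = qBL/((B+z)(L+z)) = 186×5.2×8.6/((5.2+8.9)(8.6+8.9)) = 33.71 kPa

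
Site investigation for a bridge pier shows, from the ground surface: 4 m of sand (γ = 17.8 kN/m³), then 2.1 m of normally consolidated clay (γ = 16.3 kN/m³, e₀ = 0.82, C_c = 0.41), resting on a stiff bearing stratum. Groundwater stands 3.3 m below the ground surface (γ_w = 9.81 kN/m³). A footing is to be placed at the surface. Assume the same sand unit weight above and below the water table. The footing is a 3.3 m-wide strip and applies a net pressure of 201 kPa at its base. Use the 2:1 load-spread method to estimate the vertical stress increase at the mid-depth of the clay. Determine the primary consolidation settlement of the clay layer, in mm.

Mid-depth of clay below the ground surface: z = 4 + 2.1/2 = 5.05 m.
Total vertical stress at mid-clay: σ_v = 17.8×4 + 16.3×1.05 = 88.315 kPa.
Pore pressure: u = 9.81×(5.05 − 3.3) = 17.168 kPa.
Initial effective stress: σ'_0 = σ_v − u = 88.315 − 17.168 = 71.147 kPa.
Stress increase at mid-clay by the 2:1 spreading method:
Δσ = qB/(B+z) = 201×3.3/(3.3+5.05) = 79.437 kPa
Final effective stress: σ'_f = σ'_0 + Δσ = 71.147 + 79.437 = 150.58 kPa.
Normally consolidated clay, so the full stress increment lies on the virgin compression line:
S_c = C_c·H/(1+e₀)·log₁₀(σ'_f/σ'_0) = 0.41×2.1/(1+0.82)×log₁₀(150.58/71.147)
    = 0.47308 × 0.32561 = 0.154 m

S_c ≈ 154 mm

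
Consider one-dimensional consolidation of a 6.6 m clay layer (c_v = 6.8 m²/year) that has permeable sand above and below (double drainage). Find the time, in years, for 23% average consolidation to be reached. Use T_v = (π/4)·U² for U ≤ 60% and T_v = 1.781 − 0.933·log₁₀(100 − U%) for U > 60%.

t ≈ 0.0665 years

Drainage path length: H_d = H/2 = 3.3 m (double drainage).
U ≤ 60%: T_v = (π/4)·U² = (π/4)×0.23² = 0.041548.
t = T_v·H_d²/c_v = 0.041548×3.3²/6.8 = 0.06654 years.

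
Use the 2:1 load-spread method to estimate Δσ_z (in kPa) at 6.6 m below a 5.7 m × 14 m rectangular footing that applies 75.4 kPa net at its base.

By the 2:1 method the load spreads at 1 horizontal : 2 vertical, so at depth z the loaded area has grown by z in each plan dimension:
Δσ = qBL/((B+z)(L+z)) = 75.4×5.7×14/((5.7+6.6)(14+6.6)) = 23.747 kPa

Δσ_z ≈ 23.7 kPa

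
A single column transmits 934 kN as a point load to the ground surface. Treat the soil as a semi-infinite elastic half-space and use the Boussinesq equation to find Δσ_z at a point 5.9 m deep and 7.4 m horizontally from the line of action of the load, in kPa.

Boussinesq vertical stress below a point load on an elastic half-space:
Δσ_z = 3P/(2πz²) · [1 + (r/z)²]^(−5/2)
r/z = 7.4/5.9 = 1.2542; [1+(r/z)²]^(−5/2) = 0.094157.
Δσ_z = 3×934/(2π×5.9²) × 0.094157 = 12.811 × 0.094157 = 1.206 kPa

Δσ_z ≈ 1.21 kPa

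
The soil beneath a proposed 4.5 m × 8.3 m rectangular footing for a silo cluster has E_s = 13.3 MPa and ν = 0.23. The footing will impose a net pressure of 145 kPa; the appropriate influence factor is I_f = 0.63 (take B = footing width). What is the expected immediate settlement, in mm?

Immediate (elastic) settlement: S_e = q·B·(1−ν²)/E_s · I_f.
E_s = 13.3 MPa = 13300 kPa.
S_e = 145 × 4.5 × (1 − 0.23²) / 13300 × 0.63
    = 145 × 4.5 × 0.9471 / 13300 × 0.63
    = 0.02927 m = 29.27 mm

S_e ≈ 29.3 mm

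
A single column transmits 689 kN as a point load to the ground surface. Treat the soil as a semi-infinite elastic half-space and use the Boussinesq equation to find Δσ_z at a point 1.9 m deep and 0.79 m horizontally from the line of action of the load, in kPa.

Δσ_z ≈ 61.2 kPa

Boussinesq vertical stress below a point load on an elastic half-space:
Δσ_z = 3P/(2πz²) · [1 + (r/z)²]^(−5/2)
r/z = 0.79/1.9 = 0.41579; [1+(r/z)²]^(−5/2) = 0.67122.
Δσ_z = 3×689/(2π×1.9²) × 0.67122 = 91.128 × 0.67122 = 61.17 kPa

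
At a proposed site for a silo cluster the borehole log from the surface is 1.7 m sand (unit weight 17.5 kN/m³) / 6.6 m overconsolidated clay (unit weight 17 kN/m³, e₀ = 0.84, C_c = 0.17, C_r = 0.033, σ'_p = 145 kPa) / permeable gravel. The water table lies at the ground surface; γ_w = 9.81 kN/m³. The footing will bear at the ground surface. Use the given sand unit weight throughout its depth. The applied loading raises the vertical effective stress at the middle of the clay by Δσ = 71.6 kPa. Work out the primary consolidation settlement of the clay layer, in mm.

Mid-depth of clay below the ground surface: z = 1.7 + 6.6/2 = 5 m.
Total vertical stress at mid-clay: σ_v = 17.5×1.7 + 17×3.3 = 85.85 kPa.
Pore pressure: u = 9.81×(5 − 0) = 49.05 kPa.
Initial effective stress: σ'_0 = σ_v − u = 85.85 − 49.05 = 36.8 kPa.
Final effective stress: σ'_f = 36.8 + 71.6 = 108.4 kPa.
σ'_f = 108.4 ≤ σ'_p = 145 kPa, so the clay remains overconsolidated and only the recompression index applies:
S_c = C_r·H/(1+e₀)·log₁₀(σ'_f/σ'_0) = 0.033×6.6/1.84×log₁₀(108.4/36.8)
    = 0.11837 × 0.46918 = 0.05554 m

S_c ≈ 55.5 mm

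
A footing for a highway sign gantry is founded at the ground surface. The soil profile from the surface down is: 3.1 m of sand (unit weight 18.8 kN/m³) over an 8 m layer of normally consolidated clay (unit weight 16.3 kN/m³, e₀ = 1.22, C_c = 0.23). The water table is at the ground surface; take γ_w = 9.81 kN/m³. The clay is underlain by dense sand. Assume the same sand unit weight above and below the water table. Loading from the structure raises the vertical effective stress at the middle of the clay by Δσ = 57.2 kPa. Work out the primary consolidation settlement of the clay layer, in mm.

S_c ≈ 261 mm

Mid-depth of clay below the ground surface: z = 3.1 + 8/2 = 7.1 m.
Total vertical stress at mid-clay: σ_v = 18.8×3.1 + 16.3×4 = 123.48 kPa.
Pore pressure: u = 9.81×(7.1 − 0) = 69.651 kPa.
Initial effective stress: σ'_0 = σ_v − u = 123.48 − 69.651 = 53.829 kPa.
Final effective stress: σ'_f = σ'_0 + Δσ = 53.829 + 57.2 = 111.03 kPa.
Normally consolidated clay, so the full stress increment lies on the virgin compression line:
S_c = C_c·H/(1+e₀)·log₁₀(σ'_f/σ'_0) = 0.23×8/(1+1.22)×log₁₀(111.03/53.829)
    = 0.82883 × 0.31442 = 0.2606 m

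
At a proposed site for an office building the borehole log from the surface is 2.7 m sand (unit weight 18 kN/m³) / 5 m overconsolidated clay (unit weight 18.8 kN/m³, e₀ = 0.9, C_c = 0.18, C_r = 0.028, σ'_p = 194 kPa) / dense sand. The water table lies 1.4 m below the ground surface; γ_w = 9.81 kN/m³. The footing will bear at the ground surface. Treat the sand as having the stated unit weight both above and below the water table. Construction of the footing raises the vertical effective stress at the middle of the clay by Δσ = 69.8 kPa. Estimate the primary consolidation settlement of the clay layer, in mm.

Mid-depth of clay below the ground surface: z = 2.7 + 5/2 = 5.2 m.
Total vertical stress at mid-clay: σ_v = 18×2.7 + 18.8×2.5 = 95.6 kPa.
Pore pressure: u = 9.81×(5.2 − 1.4) = 37.278 kPa.
Initial effective stress: σ'_0 = σ_v − u = 95.6 − 37.278 = 58.322 kPa.
Final effective stress: σ'_f = 58.322 + 69.8 = 128.12 kPa.
σ'_f = 128.12 ≤ σ'_p = 194 kPa, so the clay remains overconsolidated and only the recompression index applies:
S_c = C_r·H/(1+e₀)·log₁₀(σ'_f/σ'_0) = 0.028×5/1.9×log₁₀(128.12/58.322)
    = 0.073685 × 0.34178 = 0.02518 m

S_c ≈ 25.2 mm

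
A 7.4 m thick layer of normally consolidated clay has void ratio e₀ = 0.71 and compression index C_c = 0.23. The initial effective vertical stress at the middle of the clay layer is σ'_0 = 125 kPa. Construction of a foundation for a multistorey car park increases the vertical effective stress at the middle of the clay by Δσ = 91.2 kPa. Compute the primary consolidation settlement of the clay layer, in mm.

S_c ≈ 237 mm

Final effective stress: σ'_f = σ'_0 + Δσ = 125 + 91.2 = 216.2 kPa.
Normally consolidated clay, so the full stress increment lies on the virgin compression line:
S_c = C_c·H/(1+e₀)·log₁₀(σ'_f/σ'_0) = 0.23×7.4/(1+0.71)×log₁₀(216.2/125)
    = 0.99532 × 0.23795 = 0.2368 m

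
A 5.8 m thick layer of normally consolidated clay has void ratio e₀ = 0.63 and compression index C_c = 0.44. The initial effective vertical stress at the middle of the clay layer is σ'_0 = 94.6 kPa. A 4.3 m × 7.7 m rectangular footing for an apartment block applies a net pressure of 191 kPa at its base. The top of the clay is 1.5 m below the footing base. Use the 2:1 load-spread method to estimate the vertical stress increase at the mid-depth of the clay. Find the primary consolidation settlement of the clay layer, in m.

Mid-depth of clay below the footing base: z = 1.5 + 5.8/2 = 4.4 m.
Stress increase at mid-clay by the 2:1 spreading method:
Δσ = qBL/((B+z)(L+z)) = 191×4.3×7.7/((4.3+4.4)(7.7+4.4)) = 60.074 kPa
Final effective stress: σ'_f = σ'_0 + Δσ = 94.6 + 60.074 = 154.67 kPa.
Normally consolidated clay, so the full stress increment lies on the virgin compression line:
S_c = C_c·H/(1+e₀)·log₁₀(σ'_f/σ'_0) = 0.44×5.8/(1+0.63)×log₁₀(154.67/94.6)
    = 1.5656 × 0.21351 = 0.3343 m

S_c ≈ 0.334 m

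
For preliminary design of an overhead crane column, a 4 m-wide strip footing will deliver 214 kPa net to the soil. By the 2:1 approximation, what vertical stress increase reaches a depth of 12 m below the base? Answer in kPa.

By the 2:1 method the load spreads at 1 horizontal : 2 vertical, so at depth z the loaded area has grown by z in each plan dimension:
Δσ = qB/(B+z) = 214×4/(4+12) = 53.5 kPa

Δσ_z ≈ 53.5 kPa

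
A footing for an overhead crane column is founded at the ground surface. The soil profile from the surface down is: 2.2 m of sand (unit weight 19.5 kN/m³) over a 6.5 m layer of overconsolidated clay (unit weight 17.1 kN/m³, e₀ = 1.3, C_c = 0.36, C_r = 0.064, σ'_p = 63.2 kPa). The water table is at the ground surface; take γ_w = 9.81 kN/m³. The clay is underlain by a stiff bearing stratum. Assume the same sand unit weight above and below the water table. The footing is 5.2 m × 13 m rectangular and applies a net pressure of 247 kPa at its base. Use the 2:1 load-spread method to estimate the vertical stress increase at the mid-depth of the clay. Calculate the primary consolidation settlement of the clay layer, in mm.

S_c ≈ 345 mm

Mid-depth of clay below the ground surface: z = 2.2 + 6.5/2 = 5.45 m.
Total vertical stress at mid-clay: σ_v = 19.5×2.2 + 17.1×3.25 = 98.475 kPa.
Pore pressure: u = 9.81×(5.45 − 0) = 53.465 kPa.
Initial effective stress: σ'_0 = σ_v − u = 98.475 − 53.465 = 45.01 kPa.
Stress increase at mid-clay by the 2:1 spreading method:
Δσ = qBL/((B+z)(L+z)) = 247×5.2×13/((5.2+5.45)(13+5.45)) = 84.976 kPa
Final effective stress: σ'_f = 45.01 + 84.976 = 129.99 kPa.
σ'_f = 129.99 > σ'_p = 63.2 kPa, so the stress path crosses the preconsolidation pressure — recompression up to σ'_p, then virgin compression beyond:
S_c = H/(1+e₀)·[C_r·log₁₀(σ'_p/σ'_0) + C_c·log₁₀(σ'_f/σ'_p)]
    = 6.5/2.3 × [0.064×log₁₀(63.2/45.01) + 0.36×log₁₀(129.99/63.2)]
    = 2.8261 × [0.0094341 + 0.11275] = 0.3453 m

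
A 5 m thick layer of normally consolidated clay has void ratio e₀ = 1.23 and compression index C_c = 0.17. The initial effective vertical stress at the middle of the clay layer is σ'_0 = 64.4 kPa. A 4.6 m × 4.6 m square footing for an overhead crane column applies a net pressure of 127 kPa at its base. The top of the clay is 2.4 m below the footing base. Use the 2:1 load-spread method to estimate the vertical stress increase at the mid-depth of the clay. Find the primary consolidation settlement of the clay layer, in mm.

S_c ≈ 62.9 mm

Mid-depth of clay below the footing base: z = 2.4 + 5/2 = 4.9 m.
Stress increase at mid-clay by the 2:1 spreading method:
Δσ = qBL/((B+z)(L+z)) = 127×4.6×4.6/((4.6+4.9)(4.6+4.9)) = 29.776 kPa
Final effective stress: σ'_f = σ'_0 + Δσ = 64.4 + 29.776 = 94.176 kPa.
Normally consolidated clay, so the full stress increment lies on the virgin compression line:
S_c = C_c·H/(1+e₀)·log₁₀(σ'_f/σ'_0) = 0.17×5/(1+1.23)×log₁₀(94.176/64.4)
    = 0.38117 × 0.16505 = 0.06291 m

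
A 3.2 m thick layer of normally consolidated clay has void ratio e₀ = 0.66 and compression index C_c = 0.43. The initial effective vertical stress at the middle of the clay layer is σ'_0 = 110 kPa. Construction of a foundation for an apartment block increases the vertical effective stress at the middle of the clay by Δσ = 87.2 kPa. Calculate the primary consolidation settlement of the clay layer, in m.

Final effective stress: σ'_f = σ'_0 + Δσ = 110 + 87.2 = 197.2 kPa.
Normally consolidated clay, so the full stress increment lies on the virgin compression line:
S_c = C_c·H/(1+e₀)·log₁₀(σ'_f/σ'_0) = 0.43×3.2/(1+0.66)×log₁₀(197.2/110)
    = 0.82892 × 0.25351 = 0.2101 m

S_c ≈ 0.21 m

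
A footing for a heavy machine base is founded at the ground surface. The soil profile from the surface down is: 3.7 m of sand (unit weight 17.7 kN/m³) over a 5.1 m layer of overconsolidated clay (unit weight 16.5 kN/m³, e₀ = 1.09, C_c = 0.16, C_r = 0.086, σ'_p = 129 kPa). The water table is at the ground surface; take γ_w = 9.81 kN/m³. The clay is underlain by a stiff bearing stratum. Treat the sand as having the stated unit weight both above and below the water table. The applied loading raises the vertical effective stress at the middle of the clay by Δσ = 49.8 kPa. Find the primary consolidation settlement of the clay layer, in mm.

S_c ≈ 66.6 mm

Mid-depth of clay below the ground surface: z = 3.7 + 5.1/2 = 6.25 m.
Total vertical stress at mid-clay: σ_v = 17.7×3.7 + 16.5×2.55 = 107.56 kPa.
Pore pressure: u = 9.81×(6.25 − 0) = 61.312 kPa.
Initial effective stress: σ'_0 = σ_v − u = 107.56 − 61.312 = 46.248 kPa.
Final effective stress: σ'_f = 46.248 + 49.8 = 96.048 kPa.
σ'_f = 96.048 ≤ σ'_p = 129 kPa, so the clay remains overconsolidated and only the recompression index applies:
S_c = C_r·H/(1+e₀)·log₁₀(σ'_f/σ'_0) = 0.086×5.1/2.09×log₁₀(96.048/46.248)
    = 0.20986 × 0.3174 = 0.06661 m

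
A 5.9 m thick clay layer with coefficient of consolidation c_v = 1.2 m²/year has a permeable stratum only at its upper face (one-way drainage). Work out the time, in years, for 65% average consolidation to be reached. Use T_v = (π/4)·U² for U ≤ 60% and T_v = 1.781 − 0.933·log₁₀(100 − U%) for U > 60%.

Drainage path length: H_d = H = 5.9 m (single drainage).
U > 60%: T_v = 1.781 − 0.933·log₁₀(100 − 65) = 0.34038.
t = T_v·H_d²/c_v = 0.34038×5.9²/1.2 = 9.874 years.

t ≈ 9.87 years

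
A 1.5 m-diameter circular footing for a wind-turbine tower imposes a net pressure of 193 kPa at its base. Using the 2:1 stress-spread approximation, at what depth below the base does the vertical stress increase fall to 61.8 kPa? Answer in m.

z ≈ 1.15 m

2:1 spreading — at depth z the loaded area has grown by z in each plan dimension:
qD²/(D+z)² = Δσ_z ⇒ z = D(√(q/Δσ_z) − 1) = 1.5×(√(193/61.8) − 1) = 1.151 m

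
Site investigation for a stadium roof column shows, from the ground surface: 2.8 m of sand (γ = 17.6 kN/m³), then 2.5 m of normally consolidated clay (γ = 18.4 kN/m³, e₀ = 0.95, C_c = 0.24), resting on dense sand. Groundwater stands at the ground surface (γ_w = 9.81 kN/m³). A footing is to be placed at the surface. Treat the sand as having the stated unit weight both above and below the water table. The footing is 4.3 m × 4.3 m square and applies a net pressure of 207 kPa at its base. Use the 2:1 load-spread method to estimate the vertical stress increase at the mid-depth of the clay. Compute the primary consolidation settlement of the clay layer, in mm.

S_c ≈ 132 mm

Mid-depth of clay below the ground surface: z = 2.8 + 2.5/2 = 4.05 m.
Total vertical stress at mid-clay: σ_v = 17.6×2.8 + 18.4×1.25 = 72.28 kPa.
Pore pressure: u = 9.81×(4.05 − 0) = 39.73 kPa.
Initial effective stress: σ'_0 = σ_v − u = 72.28 − 39.73 = 32.55 kPa.
Stress increase at mid-clay by the 2:1 spreading method:
Δσ = qBL/((B+z)(L+z)) = 207×4.3×4.3/((4.3+4.05)(4.3+4.05)) = 54.895 kPa
Final effective stress: σ'_f = σ'_0 + Δσ = 32.55 + 54.895 = 87.445 kPa.
Normally consolidated clay, so the full stress increment lies on the virgin compression line:
S_c = C_c·H/(1+e₀)·log₁₀(σ'_f/σ'_0) = 0.24×2.5/(1+0.95)×log₁₀(87.445/32.55)
    = 0.30769 × 0.42918 = 0.1321 m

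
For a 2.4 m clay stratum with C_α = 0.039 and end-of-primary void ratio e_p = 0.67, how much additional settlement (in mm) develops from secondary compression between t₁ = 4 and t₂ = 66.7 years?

Secondary compression: S_s = C_α·H/(1+e_p)·log₁₀(t₂/t₁)
S_s = 0.039×2.4/(1+0.67)×log₁₀(66.7/4)
    = 0.05605 × 1.222 = 0.06849 m

S_s ≈ 68.5 mm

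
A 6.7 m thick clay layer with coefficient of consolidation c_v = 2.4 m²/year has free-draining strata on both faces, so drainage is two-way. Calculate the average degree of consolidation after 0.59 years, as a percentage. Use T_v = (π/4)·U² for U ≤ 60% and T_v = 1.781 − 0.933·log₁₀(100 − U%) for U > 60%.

U ≈ 40.1 %

Drainage path length: H_d = H/2 = 3.35 m (double drainage).
T_v = c_v·t/H_d² = 2.4×0.59/3.35² = 0.12618.
T_v = 0.12618 corresponds to the U ≤ 60% branch:
U = √(4T_v/π) = 0.4008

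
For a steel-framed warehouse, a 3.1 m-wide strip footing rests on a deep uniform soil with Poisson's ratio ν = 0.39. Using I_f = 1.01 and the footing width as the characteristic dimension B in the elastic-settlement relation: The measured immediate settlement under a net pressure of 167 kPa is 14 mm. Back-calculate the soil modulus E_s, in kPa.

E_s ≈ 31700 kPa

S_e = q·B·(1−ν²)/E_s · I_f  ⇒  E_s = q·B·(1−ν²)·I_f / S_e.
E_s = 167 × 3.1 × 0.8479 × 1.01 / 0.014 = 31670 kPa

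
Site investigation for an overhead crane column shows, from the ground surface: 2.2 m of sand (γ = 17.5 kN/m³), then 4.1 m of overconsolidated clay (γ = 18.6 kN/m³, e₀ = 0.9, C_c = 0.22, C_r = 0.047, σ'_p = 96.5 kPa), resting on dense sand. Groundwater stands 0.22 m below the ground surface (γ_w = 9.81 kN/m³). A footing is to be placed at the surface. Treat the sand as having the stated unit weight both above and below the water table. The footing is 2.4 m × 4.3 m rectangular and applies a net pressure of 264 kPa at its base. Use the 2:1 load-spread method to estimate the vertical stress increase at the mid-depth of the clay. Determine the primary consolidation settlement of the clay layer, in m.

S_c ≈ 0.0365 m

Mid-depth of clay below the ground surface: z = 2.2 + 4.1/2 = 4.25 m.
Total vertical stress at mid-clay: σ_v = 17.5×2.2 + 18.6×2.05 = 76.63 kPa.
Pore pressure: u = 9.81×(4.25 − 0.22) = 39.534 kPa.
Initial effective stress: σ'_0 = σ_v − u = 76.63 − 39.534 = 37.096 kPa.
Stress increase at mid-clay by the 2:1 spreading method:
Δσ = qBL/((B+z)(L+z)) = 264×2.4×4.3/((2.4+4.25)(4.3+4.25)) = 47.918 kPa
Final effective stress: σ'_f = 37.096 + 47.918 = 85.014 kPa.
σ'_f = 85.014 ≤ σ'_p = 96.5 kPa, so the clay remains overconsolidated and only the recompression index applies:
S_c = C_r·H/(1+e₀)·log₁₀(σ'_f/σ'_0) = 0.047×4.1/1.9×log₁₀(85.014/37.096)
    = 0.10142 × 0.36016 = 0.03653 m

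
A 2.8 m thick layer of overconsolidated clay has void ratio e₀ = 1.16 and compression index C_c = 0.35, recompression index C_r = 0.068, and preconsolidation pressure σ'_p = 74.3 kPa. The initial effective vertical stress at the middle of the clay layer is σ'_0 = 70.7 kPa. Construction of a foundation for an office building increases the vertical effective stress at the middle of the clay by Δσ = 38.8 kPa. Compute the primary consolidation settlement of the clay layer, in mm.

S_c ≈ 78.3 mm

Final effective stress: σ'_f = 70.7 + 38.8 = 109.5 kPa.
σ'_f = 109.5 > σ'_p = 74.3 kPa, so the stress path crosses the preconsolidation pressure — recompression up to σ'_p, then virgin compression beyond:
S_c = H/(1+e₀)·[C_r·log₁₀(σ'_p/σ'_0) + C_c·log₁₀(σ'_f/σ'_p)]
    = 2.8/2.16 × [0.068×log₁₀(74.3/70.7) + 0.35×log₁₀(109.5/74.3)]
    = 1.2963 × [0.0014667 + 0.058949] = 0.07832 m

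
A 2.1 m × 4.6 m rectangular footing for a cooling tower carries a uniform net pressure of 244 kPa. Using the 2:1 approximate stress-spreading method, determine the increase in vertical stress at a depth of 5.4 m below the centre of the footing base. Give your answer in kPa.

Δσ_z ≈ 31.4 kPa

By the 2:1 method the load spreads at 1 horizontal : 2 vertical, so at depth z the loaded area has grown by z in each plan dimension:
Δσ = qBL/((B+z)(L+z)) = 244×2.1×4.6/((2.1+5.4)(4.6+5.4)) = 31.427 kPa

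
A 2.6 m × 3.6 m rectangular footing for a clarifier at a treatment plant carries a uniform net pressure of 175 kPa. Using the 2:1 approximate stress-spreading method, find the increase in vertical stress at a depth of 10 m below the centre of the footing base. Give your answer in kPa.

By the 2:1 method the load spreads at 1 horizontal : 2 vertical, so at depth z the loaded area has grown by z in each plan dimension:
Δσ = qBL/((B+z)(L+z)) = 175×2.6×3.6/((2.6+10)(3.6+10)) = 9.5588 kPa

Δσ_z ≈ 9.56 kPa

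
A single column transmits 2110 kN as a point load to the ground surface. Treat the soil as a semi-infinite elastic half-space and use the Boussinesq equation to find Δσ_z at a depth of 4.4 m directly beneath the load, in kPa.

Δσ_z ≈ 52 kPa

Boussinesq vertical stress below a point load on an elastic half-space:
Δσ_z = 3P/(2πz²) · [1 + (r/z)²]^(−5/2)
r/z = 0/4.4 = 0; [1+(r/z)²]^(−5/2) = 1.
Δσ_z = 3×2110/(2π×4.4²) × 1 = 52.038 × 1 = 52.04 kPa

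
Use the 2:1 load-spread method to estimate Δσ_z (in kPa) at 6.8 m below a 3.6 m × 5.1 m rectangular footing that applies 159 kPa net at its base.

By the 2:1 method the load spreads at 1 horizontal : 2 vertical, so at depth z the loaded area has grown by z in each plan dimension:
Δσ = qBL/((B+z)(L+z)) = 159×3.6×5.1/((3.6+6.8)(5.1+6.8)) = 23.588 kPa

Δσ_z ≈ 23.6 kPa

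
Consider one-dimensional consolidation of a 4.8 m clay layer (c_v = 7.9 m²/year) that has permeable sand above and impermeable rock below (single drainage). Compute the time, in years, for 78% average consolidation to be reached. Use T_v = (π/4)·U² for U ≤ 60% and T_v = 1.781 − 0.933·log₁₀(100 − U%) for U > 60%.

Drainage path length: H_d = H = 4.8 m (single drainage).
U > 60%: T_v = 1.781 − 0.933·log₁₀(100 − 78) = 0.52852.
t = T_v·H_d²/c_v = 0.52852×4.8²/7.9 = 1.541 years.

t ≈ 1.54 years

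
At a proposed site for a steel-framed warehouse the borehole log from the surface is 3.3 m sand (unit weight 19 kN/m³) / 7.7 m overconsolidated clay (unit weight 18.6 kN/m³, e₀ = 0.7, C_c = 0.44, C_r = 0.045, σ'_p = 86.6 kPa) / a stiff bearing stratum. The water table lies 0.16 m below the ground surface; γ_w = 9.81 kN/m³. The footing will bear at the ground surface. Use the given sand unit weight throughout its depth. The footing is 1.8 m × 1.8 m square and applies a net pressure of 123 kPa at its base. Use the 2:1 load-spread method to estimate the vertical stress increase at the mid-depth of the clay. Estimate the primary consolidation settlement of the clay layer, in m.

Mid-depth of clay below the ground surface: z = 3.3 + 7.7/2 = 7.15 m.
Total vertical stress at mid-clay: σ_v = 19×3.3 + 18.6×3.85 = 134.31 kPa.
Pore pressure: u = 9.81×(7.15 − 0.16) = 68.572 kPa.
Initial effective stress: σ'_0 = σ_v − u = 134.31 − 68.572 = 65.738 kPa.
Stress increase at mid-clay by the 2:1 spreading method:
Δσ = qBL/((B+z)(L+z)) = 123×1.8×1.8/((1.8+7.15)(1.8+7.15)) = 4.9751 kPa
Final effective stress: σ'_f = 65.738 + 4.9751 = 70.713 kPa.
σ'_f = 70.713 ≤ σ'_p = 86.6 kPa, so the clay remains overconsolidated and only the recompression index applies:
S_c = C_r·H/(1+e₀)·log₁₀(σ'_f/σ'_0) = 0.045×7.7/1.7×log₁₀(70.713/65.738)
    = 0.20382 × 0.031683 = 0.006458 m

S_c ≈ 0.00646 m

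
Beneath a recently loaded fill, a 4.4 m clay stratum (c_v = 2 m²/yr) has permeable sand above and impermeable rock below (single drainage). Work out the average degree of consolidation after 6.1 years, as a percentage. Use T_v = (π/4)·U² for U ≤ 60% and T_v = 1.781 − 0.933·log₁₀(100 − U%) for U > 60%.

Drainage path length: H_d = H = 4.4 m (single drainage).
T_v = c_v·t/H_d² = 2×6.1/4.4² = 0.63017.
T_v = 0.63017 corresponds to the U > 60% branch:
U = 1 − 10^((1.781 − T_v)/0.933)/100 = 0.8288

U ≈ 82.9 %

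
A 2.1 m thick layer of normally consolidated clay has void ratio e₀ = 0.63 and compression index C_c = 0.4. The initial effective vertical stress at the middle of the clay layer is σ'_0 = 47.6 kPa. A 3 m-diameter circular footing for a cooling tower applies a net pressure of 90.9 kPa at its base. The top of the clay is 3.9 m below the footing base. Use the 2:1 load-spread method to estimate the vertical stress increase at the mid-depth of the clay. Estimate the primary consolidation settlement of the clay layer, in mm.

Mid-depth of clay below the footing base: z = 3.9 + 2.1/2 = 4.95 m.
Stress increase at mid-clay by the 2:1 spreading method:
Δσ ≈ qD²/(D+z)² = 90.9×3²/(3+4.95)² = 12.944 kPa
Final effective stress: σ'_f = σ'_0 + Δσ = 47.6 + 12.944 = 60.544 kPa.
Normally consolidated clay, so the full stress increment lies on the virgin compression line:
S_c = C_c·H/(1+e₀)·log₁₀(σ'_f/σ'_0) = 0.4×2.1/(1+0.63)×log₁₀(60.544/47.6)
    = 0.51534 × 0.10446 = 0.05383 m

S_c ≈ 53.8 mm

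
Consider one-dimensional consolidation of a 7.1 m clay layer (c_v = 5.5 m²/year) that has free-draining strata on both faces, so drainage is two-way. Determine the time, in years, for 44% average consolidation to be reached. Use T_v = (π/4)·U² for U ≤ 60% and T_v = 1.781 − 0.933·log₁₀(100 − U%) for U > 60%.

Drainage path length: H_d = H/2 = 3.55 m (double drainage).
U ≤ 60%: T_v = (π/4)·U² = (π/4)×0.44² = 0.15205.
t = T_v·H_d²/c_v = 0.15205×3.55²/5.5 = 0.3484 years.

t ≈ 0.348 years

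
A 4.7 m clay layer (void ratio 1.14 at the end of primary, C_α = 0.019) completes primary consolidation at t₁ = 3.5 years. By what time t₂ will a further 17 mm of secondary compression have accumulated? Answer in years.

S_s = C_α·H/(1+e_p)·log₁₀(t₂/t₁) ⇒ log₁₀(t₂/t₁) = S_s·(1+e_p)/(C_α·H).
log₁₀(t₂/t₁) = 0.017 × (1+1.14) / (0.019×4.7) = 0.4074
t₂ = t₁ × 10^0.4074 = 3.5 × 2.555 = 8.942 years

t₂ ≈ 8.94 years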